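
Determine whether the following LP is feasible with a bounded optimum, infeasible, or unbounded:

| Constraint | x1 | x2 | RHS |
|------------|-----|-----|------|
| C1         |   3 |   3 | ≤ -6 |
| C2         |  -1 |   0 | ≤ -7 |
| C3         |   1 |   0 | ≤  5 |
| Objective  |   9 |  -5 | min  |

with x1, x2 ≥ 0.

Infeasible (no feasible solution exists)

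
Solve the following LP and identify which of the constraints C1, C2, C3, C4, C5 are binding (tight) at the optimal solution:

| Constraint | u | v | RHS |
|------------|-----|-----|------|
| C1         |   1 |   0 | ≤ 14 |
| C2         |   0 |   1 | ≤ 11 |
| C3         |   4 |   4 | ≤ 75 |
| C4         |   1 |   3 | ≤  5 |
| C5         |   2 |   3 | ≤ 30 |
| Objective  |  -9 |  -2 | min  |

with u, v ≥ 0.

At u = 5, v = 0, compute slack b - a·x for each constraint:
  C1: 14 − 5 = 9  (slack)
  C2: 11 − 0 = 11  (slack)
  C3: 75 − 20 = 55  (slack)
  C4: 5 − 5 = 0  (binding)
  C5: 30 − 10 = 20  (slack)

Optimal: u = 5, v = 0
Binding: C4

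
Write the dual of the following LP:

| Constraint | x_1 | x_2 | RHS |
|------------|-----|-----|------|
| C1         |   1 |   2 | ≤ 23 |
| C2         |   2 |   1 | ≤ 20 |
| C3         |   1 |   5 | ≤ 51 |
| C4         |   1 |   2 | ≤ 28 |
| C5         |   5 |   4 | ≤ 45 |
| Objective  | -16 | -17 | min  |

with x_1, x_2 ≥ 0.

Primal min cᵀx s.t. Ax ≤ b, x ≥ 0  →  Dual max −bᵀy s.t. Aᵀy ≥ −c, y ≥ 0.

Maximize: z = -23y1 - 20y2 - 51y3 - 28y4 - 45y5

Subject to:
  y1 + 2y2 + y3 + y4 + 5y5 ≥ 16
  2y1 + y2 + 5y3 + 2y4 + 4y5 ≥ 17
  y1, y2, y3, y4, y5 ≥ 0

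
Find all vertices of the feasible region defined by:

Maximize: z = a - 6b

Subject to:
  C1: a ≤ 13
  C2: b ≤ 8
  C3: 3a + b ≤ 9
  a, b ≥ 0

(0, 0), (3, 0), (0.3333, 8), (0, 8)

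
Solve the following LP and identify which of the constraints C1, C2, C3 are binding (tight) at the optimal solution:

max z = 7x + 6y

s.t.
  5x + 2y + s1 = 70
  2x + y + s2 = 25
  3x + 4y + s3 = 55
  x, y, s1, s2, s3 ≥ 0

At x = 9, y = 7, compute slack b - a·x for each constraint:
  C1: 70 − 59 = 11  (slack)
  C2: 25 − 25 = 0  (binding)
  C3: 55 − 55 = 0  (binding)

Optimal: x = 9, y = 7
Binding: C2, C3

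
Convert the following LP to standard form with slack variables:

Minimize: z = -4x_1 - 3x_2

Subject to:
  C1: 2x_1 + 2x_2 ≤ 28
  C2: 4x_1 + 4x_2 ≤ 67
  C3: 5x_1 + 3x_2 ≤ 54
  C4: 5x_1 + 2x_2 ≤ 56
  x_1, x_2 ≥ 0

min z = -4x_1 - 3x_2

s.t.
  2x_1 + 2x_2 + s1 = 28
  4x_1 + 4x_2 + s2 = 67
  5x_1 + 3x_2 + s3 = 54
  5x_1 + 2x_2 + s4 = 56
  x_1, x_2, s1, s2, s3, s4 ≥ 0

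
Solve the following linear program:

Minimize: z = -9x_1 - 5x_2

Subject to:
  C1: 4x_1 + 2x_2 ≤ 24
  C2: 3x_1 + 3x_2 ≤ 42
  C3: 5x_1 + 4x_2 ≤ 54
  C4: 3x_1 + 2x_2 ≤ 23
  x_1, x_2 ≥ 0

Evaluate the objective at each vertex of the feasible region:
  z(0, 0) = 0
  z(6, 0) = -54
  z(1, 10) = -59  ←
  z(0, 11.5) = -57.5
The minimum is at x_1 = 1, x_2 = 10.

x_1 = 1, x_2 = 10, z = -59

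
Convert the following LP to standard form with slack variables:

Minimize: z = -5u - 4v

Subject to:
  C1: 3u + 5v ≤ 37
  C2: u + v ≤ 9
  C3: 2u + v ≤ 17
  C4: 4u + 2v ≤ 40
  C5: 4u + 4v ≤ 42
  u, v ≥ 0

min z = -5u - 4v

s.t.
  3u + 5v + s1 = 37
  u + v + s2 = 9
  2u + v + s3 = 17
  4u + 2v + s4 = 40
  4u + 4v + s5 = 42
  u, v, s1, s2, s3, s4, s5 ≥ 0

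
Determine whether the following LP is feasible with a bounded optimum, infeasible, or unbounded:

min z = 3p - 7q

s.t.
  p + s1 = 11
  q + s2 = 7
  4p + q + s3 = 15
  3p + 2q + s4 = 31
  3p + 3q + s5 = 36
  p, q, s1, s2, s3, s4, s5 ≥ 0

Feasible with a bounded optimal solution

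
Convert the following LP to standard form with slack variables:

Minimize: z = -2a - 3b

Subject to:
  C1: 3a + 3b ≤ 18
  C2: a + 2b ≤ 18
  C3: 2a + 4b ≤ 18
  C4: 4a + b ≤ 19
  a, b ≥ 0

min z = -2a - 3b

s.t.
  3a + 3b + s1 = 18
  a + 2b + s2 = 18
  2a + 4b + s3 = 18
  4a + b + s4 = 19
  a, b, s1, s2, s3, s4 ≥ 0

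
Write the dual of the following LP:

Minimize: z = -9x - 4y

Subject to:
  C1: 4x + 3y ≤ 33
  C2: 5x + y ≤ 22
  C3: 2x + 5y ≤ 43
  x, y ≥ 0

Primal min cᵀx s.t. Ax ≤ b, x ≥ 0  →  Dual max −bᵀy s.t. Aᵀy ≥ −c, y ≥ 0.

Maximize: z = -33y1 - 22y2 - 43y3

Subject to:
  4y1 + 5y2 + 2y3 ≥ 9
  3y1 + y2 + 5y3 ≥ 4
  y1, y2, y3 ≥ 0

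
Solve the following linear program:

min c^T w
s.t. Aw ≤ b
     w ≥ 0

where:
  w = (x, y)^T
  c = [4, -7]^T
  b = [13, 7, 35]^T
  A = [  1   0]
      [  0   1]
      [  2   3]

Evaluate the objective at each vertex of the feasible region:
  z(0, 0) = 0
  z(13, 0) = 52
  z(13, 3) = 31
  z(7, 7) = -21
  z(0, 7) = -49  ←
The minimum is at x = 0, y = 7.

x = 0, y = 7, z = -49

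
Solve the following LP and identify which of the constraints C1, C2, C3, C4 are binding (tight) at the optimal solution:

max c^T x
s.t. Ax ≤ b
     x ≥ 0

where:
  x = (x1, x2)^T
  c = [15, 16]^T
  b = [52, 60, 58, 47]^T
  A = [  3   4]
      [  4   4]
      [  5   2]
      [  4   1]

At x1 = 8, x2 = 7, compute slack b - a·x for each constraint:
  C1: 52 − 52 = 0  (binding)
  C2: 60 − 60 = 0  (binding)
  C3: 58 − 54 = 4  (slack)
  C4: 47 − 39 = 8  (slack)

Optimal: x1 = 8, x2 = 7
Binding: C1, C2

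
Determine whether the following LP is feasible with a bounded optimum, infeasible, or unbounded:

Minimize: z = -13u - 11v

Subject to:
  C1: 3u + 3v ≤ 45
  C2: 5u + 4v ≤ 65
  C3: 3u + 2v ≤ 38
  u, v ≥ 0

Feasible with a bounded optimal solution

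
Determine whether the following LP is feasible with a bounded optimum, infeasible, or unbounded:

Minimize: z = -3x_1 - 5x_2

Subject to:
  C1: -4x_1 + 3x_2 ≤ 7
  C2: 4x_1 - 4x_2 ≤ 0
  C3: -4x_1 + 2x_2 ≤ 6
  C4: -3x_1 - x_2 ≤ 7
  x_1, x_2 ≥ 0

Unbounded (objective can decrease without bound)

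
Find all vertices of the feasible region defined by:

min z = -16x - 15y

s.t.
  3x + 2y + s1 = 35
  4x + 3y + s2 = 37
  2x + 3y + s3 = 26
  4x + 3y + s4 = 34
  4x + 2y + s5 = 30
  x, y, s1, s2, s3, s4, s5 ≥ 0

(0, 0), (7.5, 0), (5.5, 4), (4, 6), (0, 8.667)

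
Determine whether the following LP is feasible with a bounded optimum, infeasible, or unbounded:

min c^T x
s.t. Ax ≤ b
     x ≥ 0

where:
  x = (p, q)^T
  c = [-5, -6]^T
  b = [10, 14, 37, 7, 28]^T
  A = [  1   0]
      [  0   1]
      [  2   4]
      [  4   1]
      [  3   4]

Feasible with a bounded optimal solution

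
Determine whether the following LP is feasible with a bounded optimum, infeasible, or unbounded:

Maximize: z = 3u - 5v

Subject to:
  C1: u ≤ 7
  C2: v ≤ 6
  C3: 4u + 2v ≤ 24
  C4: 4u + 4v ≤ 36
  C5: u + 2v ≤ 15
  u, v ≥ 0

Feasible with a bounded optimal solution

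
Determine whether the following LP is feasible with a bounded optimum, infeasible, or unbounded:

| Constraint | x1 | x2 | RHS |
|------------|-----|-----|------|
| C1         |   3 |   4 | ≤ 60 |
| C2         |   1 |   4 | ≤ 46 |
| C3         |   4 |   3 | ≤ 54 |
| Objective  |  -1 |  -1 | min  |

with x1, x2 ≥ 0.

Feasible with a bounded optimal solution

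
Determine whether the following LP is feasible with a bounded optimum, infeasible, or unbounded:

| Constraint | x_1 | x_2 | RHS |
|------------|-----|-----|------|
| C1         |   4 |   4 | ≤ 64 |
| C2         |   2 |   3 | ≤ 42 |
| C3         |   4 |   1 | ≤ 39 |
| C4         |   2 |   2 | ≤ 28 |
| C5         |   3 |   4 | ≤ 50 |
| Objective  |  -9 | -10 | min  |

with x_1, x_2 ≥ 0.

Feasible with a bounded optimal solution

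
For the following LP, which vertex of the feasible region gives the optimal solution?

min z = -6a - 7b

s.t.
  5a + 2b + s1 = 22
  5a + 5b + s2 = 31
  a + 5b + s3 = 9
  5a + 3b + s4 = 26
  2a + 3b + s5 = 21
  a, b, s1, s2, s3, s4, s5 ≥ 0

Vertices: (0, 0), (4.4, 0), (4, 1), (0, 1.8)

Evaluate the objective at each vertex of the feasible region:
  z(0, 0) = 0
  z(4.4, 0) = -26.4
  z(4, 1) = -31  ←
  z(0, 1.8) = -12.6
The minimum is at a = 4, b = 1.

(4, 1)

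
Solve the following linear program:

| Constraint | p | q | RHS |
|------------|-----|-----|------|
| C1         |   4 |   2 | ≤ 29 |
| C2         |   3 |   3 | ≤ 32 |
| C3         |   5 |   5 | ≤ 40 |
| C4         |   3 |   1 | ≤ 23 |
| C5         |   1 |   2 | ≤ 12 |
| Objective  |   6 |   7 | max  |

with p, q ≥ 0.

Evaluate the objective at each vertex of the feasible region:
  z(0, 0) = 0
  z(7.25, 0) = 43.5
  z(6.5, 1.5) = 49.5
  z(4, 4) = 52  ←
  z(0, 6) = 42
The maximum is at p = 4, q = 4.

p = 4, q = 4, z = 52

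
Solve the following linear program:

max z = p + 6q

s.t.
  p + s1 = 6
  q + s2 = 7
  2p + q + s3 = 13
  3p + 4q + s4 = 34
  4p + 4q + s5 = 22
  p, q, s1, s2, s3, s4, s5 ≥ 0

Evaluate the objective at each vertex of the feasible region:
  z(0, 0) = 0
  z(5.5, 0) = 5.5
  z(0, 5.5) = 33  ←
The maximum is at p = 0, q = 5.5.

p = 0, q = 5.5, z = 33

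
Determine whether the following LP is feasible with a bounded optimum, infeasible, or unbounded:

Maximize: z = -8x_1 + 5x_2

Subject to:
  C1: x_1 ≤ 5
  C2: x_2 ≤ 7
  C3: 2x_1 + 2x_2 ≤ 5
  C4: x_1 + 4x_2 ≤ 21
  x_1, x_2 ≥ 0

Feasible with a bounded optimal solution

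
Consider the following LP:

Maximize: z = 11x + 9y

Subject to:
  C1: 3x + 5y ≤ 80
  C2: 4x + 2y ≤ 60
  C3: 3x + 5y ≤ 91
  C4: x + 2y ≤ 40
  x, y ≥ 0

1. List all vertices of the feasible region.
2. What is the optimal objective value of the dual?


1. (0, 0), (15, 0), (10, 10), (0, 16)
2. 200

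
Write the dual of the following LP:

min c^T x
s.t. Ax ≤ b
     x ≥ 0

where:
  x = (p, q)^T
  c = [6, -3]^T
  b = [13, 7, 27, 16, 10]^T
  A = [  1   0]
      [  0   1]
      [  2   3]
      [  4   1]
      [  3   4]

Primal min cᵀx s.t. Ax ≤ b, x ≥ 0  →  Dual max −bᵀy s.t. Aᵀy ≥ −c, y ≥ 0.

Maximize: z = -13y1 - 7y2 - 27y3 - 16y4 - 10y5

Subject to:
  y1 + 2y3 + 4y4 + 3y5 ≥ -6
  y2 + 3y3 + y4 + 4y5 ≥ 3
  y1, y2, y3, y4, y5 ≥ 0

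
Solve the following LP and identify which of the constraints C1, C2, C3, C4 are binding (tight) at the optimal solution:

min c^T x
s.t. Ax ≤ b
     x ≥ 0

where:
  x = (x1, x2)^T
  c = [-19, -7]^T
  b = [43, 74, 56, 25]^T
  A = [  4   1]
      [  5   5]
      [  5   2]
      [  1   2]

At x1 = 10, x2 = 3, compute slack b - a·x for each constraint:
  C1: 43 − 43 = 0  (binding)
  C2: 74 − 65 = 9  (slack)
  C3: 56 − 56 = 0  (binding)
  C4: 25 − 16 = 9  (slack)

Optimal: x1 = 10, x2 = 3
Binding: C1, C3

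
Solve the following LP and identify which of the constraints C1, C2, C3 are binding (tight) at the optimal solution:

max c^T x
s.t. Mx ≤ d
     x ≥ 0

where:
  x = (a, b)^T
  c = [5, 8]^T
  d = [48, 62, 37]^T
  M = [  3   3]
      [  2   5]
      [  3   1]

At a = 6, b = 10, compute slack b - a·x for each constraint:
  C1: 48 − 48 = 0  (binding)
  C2: 62 − 62 = 0  (binding)
  C3: 37 − 28 = 9  (slack)

Optimal: a = 6, b = 10
Binding: C1, C2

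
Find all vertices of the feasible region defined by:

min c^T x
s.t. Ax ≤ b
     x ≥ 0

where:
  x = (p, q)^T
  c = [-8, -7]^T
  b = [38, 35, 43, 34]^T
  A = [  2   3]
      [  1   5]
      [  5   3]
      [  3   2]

(0, 0), (8.6, 0), (5, 6), (0, 7)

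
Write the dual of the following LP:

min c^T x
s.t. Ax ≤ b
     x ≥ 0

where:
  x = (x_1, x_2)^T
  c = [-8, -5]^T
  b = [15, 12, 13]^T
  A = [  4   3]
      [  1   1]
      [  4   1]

Primal min cᵀx s.t. Ax ≤ b, x ≥ 0  →  Dual max −bᵀy s.t. Aᵀy ≥ −c, y ≥ 0.

Maximize: z = -15y1 - 12y2 - 13y3

Subject to:
  4y1 + y2 + 4y3 ≥ 8
  3y1 + y2 + y3 ≥ 5
  y1, y2, y3 ≥ 0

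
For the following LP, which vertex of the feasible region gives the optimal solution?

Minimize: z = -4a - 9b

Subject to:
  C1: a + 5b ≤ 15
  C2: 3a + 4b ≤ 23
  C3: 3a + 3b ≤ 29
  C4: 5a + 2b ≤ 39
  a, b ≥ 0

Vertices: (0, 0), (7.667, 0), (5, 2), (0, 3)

Evaluate the objective at each vertex of the feasible region:
  z(0, 0) = 0
  z(7.667, 0) = -30.67
  z(5, 2) = -38  ←
  z(0, 3) = -27
The minimum is at a = 5, b = 2.

(5, 2)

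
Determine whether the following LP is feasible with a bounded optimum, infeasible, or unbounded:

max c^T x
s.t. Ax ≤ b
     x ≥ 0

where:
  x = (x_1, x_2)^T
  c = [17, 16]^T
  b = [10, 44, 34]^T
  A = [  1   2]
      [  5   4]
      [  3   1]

Feasible with a bounded optimal solution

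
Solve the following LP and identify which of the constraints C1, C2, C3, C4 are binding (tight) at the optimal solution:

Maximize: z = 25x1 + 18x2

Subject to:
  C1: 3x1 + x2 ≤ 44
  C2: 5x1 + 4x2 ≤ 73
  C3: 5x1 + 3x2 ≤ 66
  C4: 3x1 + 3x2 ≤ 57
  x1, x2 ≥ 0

At x1 = 9, x2 = 7, compute slack b - a·x for each constraint:
  C1: 44 − 34 = 10  (slack)
  C2: 73 − 73 = 0  (binding)
  C3: 66 − 66 = 0  (binding)
  C4: 57 − 48 = 9  (slack)

Optimal: x1 = 9, x2 = 7
Binding: C2, C3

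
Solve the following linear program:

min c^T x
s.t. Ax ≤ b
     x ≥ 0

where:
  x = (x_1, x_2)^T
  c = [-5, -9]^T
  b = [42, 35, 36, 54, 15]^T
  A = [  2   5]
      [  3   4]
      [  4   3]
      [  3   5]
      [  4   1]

Evaluate the objective at each vertex of the feasible region:
  z(0, 0) = 0
  z(3.75, 0) = -18.75
  z(1.923, 7.308) = -75.38
  z(1, 8) = -77  ←
  z(0, 8.4) = -75.6
The minimum is at x_1 = 1, x_2 = 8.

x_1 = 1, x_2 = 8, z = -77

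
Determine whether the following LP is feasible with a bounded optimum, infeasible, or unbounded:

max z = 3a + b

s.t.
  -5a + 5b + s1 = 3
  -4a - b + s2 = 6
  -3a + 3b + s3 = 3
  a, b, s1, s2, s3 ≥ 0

Unbounded (objective can increase without bound)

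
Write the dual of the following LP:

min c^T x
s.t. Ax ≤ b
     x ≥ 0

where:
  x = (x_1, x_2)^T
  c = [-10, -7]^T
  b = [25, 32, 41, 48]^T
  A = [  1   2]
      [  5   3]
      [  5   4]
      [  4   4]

Primal min cᵀx s.t. Ax ≤ b, x ≥ 0  →  Dual max −bᵀy s.t. Aᵀy ≥ −c, y ≥ 0.

Maximize: z = -25y1 - 32y2 - 41y3 - 48y4

Subject to:
  y1 + 5y2 + 5y3 + 4y4 ≥ 10
  2y1 + 3y2 + 4y3 + 4y4 ≥ 7
  y1, y2, y3, y4 ≥ 0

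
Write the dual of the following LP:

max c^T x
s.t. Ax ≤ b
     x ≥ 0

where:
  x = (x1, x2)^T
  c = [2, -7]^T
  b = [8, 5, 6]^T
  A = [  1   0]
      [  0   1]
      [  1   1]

Primal max cᵀx s.t. Ax ≤ b, x ≥ 0  →  Dual min bᵀy s.t. Aᵀy ≥ c, y ≥ 0.

Minimize: z = 8y1 + 5y2 + 6y3

Subject to:
  y1 + y3 ≥ 2
  y2 + y3 ≥ -7
  y1, y2, y3 ≥ 0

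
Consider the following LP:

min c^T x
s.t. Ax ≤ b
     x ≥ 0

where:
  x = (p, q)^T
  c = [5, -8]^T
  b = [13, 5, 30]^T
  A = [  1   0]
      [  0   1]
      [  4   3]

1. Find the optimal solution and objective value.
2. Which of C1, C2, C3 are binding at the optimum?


1. p = 0, q = 5, z = -40
2. C2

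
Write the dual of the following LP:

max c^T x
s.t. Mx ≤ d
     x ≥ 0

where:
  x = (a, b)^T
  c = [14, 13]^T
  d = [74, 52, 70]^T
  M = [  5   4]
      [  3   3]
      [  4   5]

Primal max cᵀx s.t. Ax ≤ b, x ≥ 0  →  Dual min bᵀy s.t. Aᵀy ≥ c, y ≥ 0.

Minimize: z = 74y1 + 52y2 + 70y3

Subject to:
  5y1 + 3y2 + 4y3 ≥ 14
  4y1 + 3y2 + 5y3 ≥ 13
  y1, y2, y3 ≥ 0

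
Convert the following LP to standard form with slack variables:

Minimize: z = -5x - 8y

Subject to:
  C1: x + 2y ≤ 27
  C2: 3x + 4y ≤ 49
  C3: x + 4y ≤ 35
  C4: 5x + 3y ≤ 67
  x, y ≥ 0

min z = -5x - 8y

s.t.
  x + 2y + s1 = 27
  3x + 4y + s2 = 49
  x + 4y + s3 = 35
  5x + 3y + s4 = 67
  x, y, s1, s2, s3, s4 ≥ 0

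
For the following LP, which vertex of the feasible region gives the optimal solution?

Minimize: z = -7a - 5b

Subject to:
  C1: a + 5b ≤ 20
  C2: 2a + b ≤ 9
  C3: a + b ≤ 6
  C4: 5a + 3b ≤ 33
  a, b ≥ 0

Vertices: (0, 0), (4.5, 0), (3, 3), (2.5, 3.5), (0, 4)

Evaluate the objective at each vertex of the feasible region:
  z(0, 0) = 0
  z(4.5, 0) = -31.5
  z(3, 3) = -36  ←
  z(2.5, 3.5) = -35
  z(0, 4) = -20
The minimum is at a = 3, b = 3.

(3, 3)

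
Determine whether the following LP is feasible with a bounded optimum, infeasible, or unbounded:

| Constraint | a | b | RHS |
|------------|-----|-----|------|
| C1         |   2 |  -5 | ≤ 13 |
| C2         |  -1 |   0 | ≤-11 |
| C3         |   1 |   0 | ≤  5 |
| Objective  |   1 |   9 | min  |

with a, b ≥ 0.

Infeasible (no feasible solution exists)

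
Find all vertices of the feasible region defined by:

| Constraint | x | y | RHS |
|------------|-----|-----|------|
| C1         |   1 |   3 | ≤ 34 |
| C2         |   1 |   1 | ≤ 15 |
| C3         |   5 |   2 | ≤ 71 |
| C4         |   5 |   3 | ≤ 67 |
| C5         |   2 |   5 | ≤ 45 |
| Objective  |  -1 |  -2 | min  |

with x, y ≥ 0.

(0, 0), (13.4, 0), (11, 4), (10, 5), (0, 9)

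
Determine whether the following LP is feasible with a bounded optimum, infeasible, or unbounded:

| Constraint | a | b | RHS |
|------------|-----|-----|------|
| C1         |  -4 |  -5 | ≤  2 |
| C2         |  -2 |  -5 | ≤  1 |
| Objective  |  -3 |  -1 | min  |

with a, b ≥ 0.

Unbounded (objective can decrease without bound)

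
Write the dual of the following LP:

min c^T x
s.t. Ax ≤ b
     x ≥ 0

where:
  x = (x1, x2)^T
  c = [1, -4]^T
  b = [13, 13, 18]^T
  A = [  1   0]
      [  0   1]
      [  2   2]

Primal min cᵀx s.t. Ax ≤ b, x ≥ 0  →  Dual max −bᵀy s.t. Aᵀy ≥ −c, y ≥ 0.

Maximize: z = -13y1 - 13y2 - 18y3

Subject to:
  y1 + 2y3 ≥ -1
  y2 + 2y3 ≥ 4
  y1, y2, y3 ≥ 0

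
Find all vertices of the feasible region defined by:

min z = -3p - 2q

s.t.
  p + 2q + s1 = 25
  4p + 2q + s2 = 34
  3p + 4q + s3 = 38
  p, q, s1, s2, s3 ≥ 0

(0, 0), (8.5, 0), (6, 5), (0, 9.5)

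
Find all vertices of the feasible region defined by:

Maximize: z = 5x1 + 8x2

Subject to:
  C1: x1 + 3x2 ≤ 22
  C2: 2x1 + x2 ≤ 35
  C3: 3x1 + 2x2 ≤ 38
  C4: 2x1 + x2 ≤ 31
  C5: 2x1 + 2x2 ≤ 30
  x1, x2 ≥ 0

(0, 0), (12.67, 0), (10, 4), (0, 7.333)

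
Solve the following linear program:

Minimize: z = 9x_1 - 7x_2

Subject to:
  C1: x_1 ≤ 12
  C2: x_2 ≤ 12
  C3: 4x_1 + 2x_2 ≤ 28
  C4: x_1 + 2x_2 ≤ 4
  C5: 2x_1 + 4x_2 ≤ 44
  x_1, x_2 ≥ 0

Evaluate the objective at each vertex of the feasible region:
  z(0, 0) = 0
  z(4, 0) = 36
  z(0, 2) = -14  ←
The minimum is at x_1 = 0, x_2 = 2.

x_1 = 0, x_2 = 2, z = -14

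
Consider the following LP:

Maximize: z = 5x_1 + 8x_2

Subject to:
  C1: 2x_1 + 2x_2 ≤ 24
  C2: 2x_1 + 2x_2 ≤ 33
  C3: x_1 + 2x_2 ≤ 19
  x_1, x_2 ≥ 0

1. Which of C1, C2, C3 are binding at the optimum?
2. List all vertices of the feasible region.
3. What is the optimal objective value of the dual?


1. C1, C3
2. (0, 0), (12, 0), (5, 7), (0, 9.5)
3. 81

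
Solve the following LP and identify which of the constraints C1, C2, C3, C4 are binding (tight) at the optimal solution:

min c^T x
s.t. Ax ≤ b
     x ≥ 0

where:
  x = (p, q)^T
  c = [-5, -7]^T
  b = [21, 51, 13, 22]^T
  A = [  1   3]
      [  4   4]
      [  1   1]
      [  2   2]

At p = 6, q = 5, compute slack b - a·x for each constraint:
  C1: 21 − 21 = 0  (binding)
  C2: 51 − 44 = 7  (slack)
  C3: 13 − 11 = 2  (slack)
  C4: 22 − 22 = 0  (binding)

Optimal: p = 6, q = 5
Binding: C1, C4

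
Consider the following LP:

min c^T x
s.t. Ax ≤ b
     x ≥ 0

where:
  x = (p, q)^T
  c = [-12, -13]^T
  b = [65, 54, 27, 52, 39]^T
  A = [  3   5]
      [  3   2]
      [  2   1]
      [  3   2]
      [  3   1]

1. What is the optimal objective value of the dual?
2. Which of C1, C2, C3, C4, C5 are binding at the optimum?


1. -211
2. C1, C3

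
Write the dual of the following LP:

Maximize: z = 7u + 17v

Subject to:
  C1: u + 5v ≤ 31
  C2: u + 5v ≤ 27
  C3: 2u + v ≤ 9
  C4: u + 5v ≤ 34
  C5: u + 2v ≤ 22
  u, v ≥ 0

Primal max cᵀx s.t. Ax ≤ b, x ≥ 0  →  Dual min bᵀy s.t. Aᵀy ≥ c, y ≥ 0.

Minimize: z = 31y1 + 27y2 + 9y3 + 34y4 + 22y5

Subject to:
  y1 + y2 + 2y3 + y4 + y5 ≥ 7
  5y1 + 5y2 + y3 + 5y4 + 2y5 ≥ 17
  y1, y2, y3, y4, y5 ≥ 0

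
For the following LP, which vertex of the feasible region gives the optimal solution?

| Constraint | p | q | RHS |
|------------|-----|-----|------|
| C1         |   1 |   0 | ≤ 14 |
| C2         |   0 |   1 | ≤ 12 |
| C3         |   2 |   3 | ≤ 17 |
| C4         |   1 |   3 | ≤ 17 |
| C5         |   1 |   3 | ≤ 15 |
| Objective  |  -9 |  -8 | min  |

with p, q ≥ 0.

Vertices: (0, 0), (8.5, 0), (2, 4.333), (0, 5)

Evaluate the objective at each vertex of the feasible region:
  z(0, 0) = 0
  z(8.5, 0) = -76.5  ←
  z(2, 4.333) = -52.67
  z(0, 5) = -40
The minimum is at p = 8.5, q = 0.

(8.5, 0)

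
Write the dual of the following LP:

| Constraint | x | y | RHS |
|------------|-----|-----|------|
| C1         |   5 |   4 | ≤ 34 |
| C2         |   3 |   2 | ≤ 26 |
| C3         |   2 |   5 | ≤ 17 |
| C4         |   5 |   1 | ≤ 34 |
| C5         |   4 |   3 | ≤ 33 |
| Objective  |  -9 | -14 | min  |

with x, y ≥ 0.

Primal min cᵀx s.t. Ax ≤ b, x ≥ 0  →  Dual max −bᵀy s.t. Aᵀy ≥ −c, y ≥ 0.

Maximize: z = -34y1 - 26y2 - 17y3 - 34y4 - 33y5

Subject to:
  5y1 + 3y2 + 2y3 + 5y4 + 4y5 ≥ 9
  4y1 + 2y2 + 5y3 + y4 + 3y5 ≥ 14
  y1, y2, y3, y4, y5 ≥ 0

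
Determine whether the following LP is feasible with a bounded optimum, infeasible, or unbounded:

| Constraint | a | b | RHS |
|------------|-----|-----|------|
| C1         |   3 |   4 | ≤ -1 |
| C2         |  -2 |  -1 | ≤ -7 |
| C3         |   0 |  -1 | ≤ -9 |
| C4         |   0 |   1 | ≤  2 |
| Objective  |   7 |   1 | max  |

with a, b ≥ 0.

Infeasible (no feasible solution exists)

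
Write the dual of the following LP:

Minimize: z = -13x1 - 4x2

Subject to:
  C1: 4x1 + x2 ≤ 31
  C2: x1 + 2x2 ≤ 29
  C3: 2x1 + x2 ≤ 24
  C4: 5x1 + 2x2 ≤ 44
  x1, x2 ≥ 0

Primal min cᵀx s.t. Ax ≤ b, x ≥ 0  →  Dual max −bᵀy s.t. Aᵀy ≥ −c, y ≥ 0.

Maximize: z = -31y1 - 29y2 - 24y3 - 44y4

Subject to:
  4y1 + y2 + 2y3 + 5y4 ≥ 13
  y1 + 2y2 + y3 + 2y4 ≥ 4
  y1, y2, y3, y4 ≥ 0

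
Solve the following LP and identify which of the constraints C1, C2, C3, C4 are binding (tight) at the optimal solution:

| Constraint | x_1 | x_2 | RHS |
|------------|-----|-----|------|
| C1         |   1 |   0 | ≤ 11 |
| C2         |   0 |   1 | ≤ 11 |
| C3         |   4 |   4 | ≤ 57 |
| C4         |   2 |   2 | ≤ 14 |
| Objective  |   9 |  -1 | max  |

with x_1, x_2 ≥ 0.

At x_1 = 7, x_2 = 0, compute slack b - a·x for each constraint:
  C1: 11 − 7 = 4  (slack)
  C2: 11 − 0 = 11  (slack)
  C3: 57 − 28 = 29  (slack)
  C4: 14 − 14 = 0  (binding)

Optimal: x_1 = 7, x_2 = 0
Binding: C4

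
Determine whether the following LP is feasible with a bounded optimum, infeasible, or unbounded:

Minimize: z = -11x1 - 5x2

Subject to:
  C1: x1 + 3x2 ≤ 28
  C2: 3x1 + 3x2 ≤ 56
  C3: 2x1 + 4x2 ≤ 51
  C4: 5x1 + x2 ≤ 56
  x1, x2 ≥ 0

Feasible with a bounded optimal solution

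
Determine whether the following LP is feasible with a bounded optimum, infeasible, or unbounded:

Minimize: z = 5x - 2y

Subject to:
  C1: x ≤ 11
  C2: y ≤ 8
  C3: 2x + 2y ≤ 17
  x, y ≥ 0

Feasible with a bounded optimal solution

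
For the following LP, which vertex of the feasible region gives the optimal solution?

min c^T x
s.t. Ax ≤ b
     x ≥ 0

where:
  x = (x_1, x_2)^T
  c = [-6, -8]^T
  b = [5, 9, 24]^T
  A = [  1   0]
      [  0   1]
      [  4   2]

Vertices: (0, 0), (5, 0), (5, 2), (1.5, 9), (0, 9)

Evaluate the objective at each vertex of the feasible region:
  z(0, 0) = 0
  z(5, 0) = -30
  z(5, 2) = -46
  z(1.5, 9) = -81  ←
  z(0, 9) = -72
The minimum is at x_1 = 1.5, x_2 = 9.

(1.5, 9)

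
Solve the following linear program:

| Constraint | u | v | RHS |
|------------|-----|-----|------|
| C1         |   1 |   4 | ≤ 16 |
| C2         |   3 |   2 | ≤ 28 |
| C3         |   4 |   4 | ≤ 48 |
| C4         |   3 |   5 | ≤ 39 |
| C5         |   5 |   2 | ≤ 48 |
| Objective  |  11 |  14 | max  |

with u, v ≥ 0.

Evaluate the objective at each vertex of the feasible region:
  z(0, 0) = 0
  z(9.333, 0) = 102.7
  z(8, 2) = 116  ←
  z(0, 4) = 56
The maximum is at u = 8, v = 2.

u = 8, v = 2, z = 116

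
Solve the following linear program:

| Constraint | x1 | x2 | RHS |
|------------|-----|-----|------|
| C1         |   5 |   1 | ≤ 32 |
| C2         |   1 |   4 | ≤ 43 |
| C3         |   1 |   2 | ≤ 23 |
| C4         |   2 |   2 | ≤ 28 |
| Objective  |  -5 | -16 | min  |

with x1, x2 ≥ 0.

Evaluate the objective at each vertex of the feasible region:
  z(0, 0) = 0
  z(6.4, 0) = -32
  z(4.556, 9.222) = -170.3
  z(3, 10) = -175  ←
  z(0, 10.75) = -172
The minimum is at x1 = 3, x2 = 10.

x1 = 3, x2 = 10, z = -175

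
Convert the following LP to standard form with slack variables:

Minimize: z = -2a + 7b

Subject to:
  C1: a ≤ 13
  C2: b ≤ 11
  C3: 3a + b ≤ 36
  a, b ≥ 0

min z = -2a + 7b

s.t.
  a + s1 = 13
  b + s2 = 11
  3a + b + s3 = 36
  a, b, s1, s2, s3 ≥ 0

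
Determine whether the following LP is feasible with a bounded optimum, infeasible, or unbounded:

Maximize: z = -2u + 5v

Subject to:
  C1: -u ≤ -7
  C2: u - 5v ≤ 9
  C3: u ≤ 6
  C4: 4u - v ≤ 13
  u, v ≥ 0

Infeasible (no feasible solution exists)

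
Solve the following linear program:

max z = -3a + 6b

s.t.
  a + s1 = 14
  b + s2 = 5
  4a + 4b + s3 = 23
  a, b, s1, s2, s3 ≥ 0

Evaluate the objective at each vertex of the feasible region:
  z(0, 0) = 0
  z(5.75, 0) = -17.25
  z(0.75, 5) = 27.75
  z(0, 5) = 30  ←
The maximum is at a = 0, b = 5.

a = 0, b = 5, z = 30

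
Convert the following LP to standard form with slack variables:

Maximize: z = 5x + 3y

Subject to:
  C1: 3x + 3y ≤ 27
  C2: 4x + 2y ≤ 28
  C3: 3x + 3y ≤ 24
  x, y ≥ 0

max z = 5x + 3y

s.t.
  3x + 3y + s1 = 27
  4x + 2y + s2 = 28
  3x + 3y + s3 = 24
  x, y, s1, s2, s3 ≥ 0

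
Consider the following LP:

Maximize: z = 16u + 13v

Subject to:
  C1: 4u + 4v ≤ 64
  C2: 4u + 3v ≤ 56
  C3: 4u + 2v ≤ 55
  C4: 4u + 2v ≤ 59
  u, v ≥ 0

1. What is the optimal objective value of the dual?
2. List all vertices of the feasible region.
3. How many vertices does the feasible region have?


1. 232
2. (0, 0), (13.75, 0), (13.25, 1), (8, 8), (0, 16)
3. 5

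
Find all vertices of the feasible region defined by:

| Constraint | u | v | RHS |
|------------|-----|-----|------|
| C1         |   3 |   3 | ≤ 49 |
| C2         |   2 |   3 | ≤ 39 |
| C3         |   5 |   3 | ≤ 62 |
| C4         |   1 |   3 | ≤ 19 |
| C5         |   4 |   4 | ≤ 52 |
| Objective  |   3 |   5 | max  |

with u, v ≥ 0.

(0, 0), (12.4, 0), (11.5, 1.5), (10, 3), (0, 6.333)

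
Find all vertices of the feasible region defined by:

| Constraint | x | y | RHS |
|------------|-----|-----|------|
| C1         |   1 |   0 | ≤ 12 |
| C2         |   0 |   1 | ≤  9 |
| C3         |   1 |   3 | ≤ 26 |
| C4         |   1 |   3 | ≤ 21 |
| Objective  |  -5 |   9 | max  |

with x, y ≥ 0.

(0, 0), (12, 0), (12, 3), (0, 7)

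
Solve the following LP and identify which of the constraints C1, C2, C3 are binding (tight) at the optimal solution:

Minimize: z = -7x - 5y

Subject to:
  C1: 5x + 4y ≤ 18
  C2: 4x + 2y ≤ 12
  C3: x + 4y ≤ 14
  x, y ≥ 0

At x = 2, y = 2, compute slack b - a·x for each constraint:
  C1: 18 − 18 = 0  (binding)
  C2: 12 − 12 = 0  (binding)
  C3: 14 − 10 = 4  (slack)

Optimal: x = 2, y = 2
Binding: C1, C2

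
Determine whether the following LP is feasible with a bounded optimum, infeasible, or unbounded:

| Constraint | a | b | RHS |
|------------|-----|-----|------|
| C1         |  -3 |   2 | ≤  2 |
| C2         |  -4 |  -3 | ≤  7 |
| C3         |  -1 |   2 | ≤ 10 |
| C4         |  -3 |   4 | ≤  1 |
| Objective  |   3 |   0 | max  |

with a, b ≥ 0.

Unbounded (objective can increase without bound)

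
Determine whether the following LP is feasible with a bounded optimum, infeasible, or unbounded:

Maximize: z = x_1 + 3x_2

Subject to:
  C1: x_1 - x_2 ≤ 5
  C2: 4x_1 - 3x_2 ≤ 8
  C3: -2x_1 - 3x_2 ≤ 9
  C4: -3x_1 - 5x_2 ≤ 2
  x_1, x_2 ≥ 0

Unbounded (objective can increase without bound)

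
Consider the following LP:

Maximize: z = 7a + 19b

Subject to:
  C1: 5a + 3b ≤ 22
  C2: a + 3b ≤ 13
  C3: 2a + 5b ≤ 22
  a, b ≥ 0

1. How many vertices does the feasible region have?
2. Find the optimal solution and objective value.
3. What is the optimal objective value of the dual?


1. 5
2. a = 1, b = 4, z = 83
3. 83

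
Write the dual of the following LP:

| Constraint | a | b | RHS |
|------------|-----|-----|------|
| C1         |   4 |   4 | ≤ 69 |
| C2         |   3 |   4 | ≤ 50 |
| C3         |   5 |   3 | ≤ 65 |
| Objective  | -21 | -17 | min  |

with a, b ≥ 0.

Primal min cᵀx s.t. Ax ≤ b, x ≥ 0  →  Dual max −bᵀy s.t. Aᵀy ≥ −c, y ≥ 0.

Maximize: z = -69y1 - 50y2 - 65y3

Subject to:
  4y1 + 3y2 + 5y3 ≥ 21
  4y1 + 4y2 + 3y3 ≥ 17
  y1, y2, y3 ≥ 0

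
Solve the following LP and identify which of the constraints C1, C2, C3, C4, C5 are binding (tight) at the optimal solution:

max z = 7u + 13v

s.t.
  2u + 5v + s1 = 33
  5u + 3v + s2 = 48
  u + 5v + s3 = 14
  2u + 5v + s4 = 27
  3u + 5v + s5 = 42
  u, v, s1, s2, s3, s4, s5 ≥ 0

At u = 9, v = 1, compute slack b - a·x for each constraint:
  C1: 33 − 23 = 10  (slack)
  C2: 48 − 48 = 0  (binding)
  C3: 14 − 14 = 0  (binding)
  C4: 27 − 23 = 4  (slack)
  C5: 42 − 32 = 10  (slack)

Optimal: u = 9, v = 1
Binding: C2, C3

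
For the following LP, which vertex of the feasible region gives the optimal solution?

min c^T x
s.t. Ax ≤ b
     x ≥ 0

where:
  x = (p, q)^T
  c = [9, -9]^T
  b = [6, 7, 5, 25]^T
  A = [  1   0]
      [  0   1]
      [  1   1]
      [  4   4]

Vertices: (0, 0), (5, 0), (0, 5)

Evaluate the objective at each vertex of the feasible region:
  z(0, 0) = 0
  z(5, 0) = 45
  z(0, 5) = -45  ←
The minimum is at p = 0, q = 5.

(0, 5)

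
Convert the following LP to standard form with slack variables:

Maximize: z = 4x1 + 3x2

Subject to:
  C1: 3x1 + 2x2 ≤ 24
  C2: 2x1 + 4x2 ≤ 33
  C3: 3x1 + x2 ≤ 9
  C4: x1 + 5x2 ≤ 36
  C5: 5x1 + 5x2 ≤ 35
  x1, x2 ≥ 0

max z = 4x1 + 3x2

s.t.
  3x1 + 2x2 + s1 = 24
  2x1 + 4x2 + s2 = 33
  3x1 + x2 + s3 = 9
  x1 + 5x2 + s4 = 36
  5x1 + 5x2 + s5 = 35
  x1, x2, s1, s2, s3, s4, s5 ≥ 0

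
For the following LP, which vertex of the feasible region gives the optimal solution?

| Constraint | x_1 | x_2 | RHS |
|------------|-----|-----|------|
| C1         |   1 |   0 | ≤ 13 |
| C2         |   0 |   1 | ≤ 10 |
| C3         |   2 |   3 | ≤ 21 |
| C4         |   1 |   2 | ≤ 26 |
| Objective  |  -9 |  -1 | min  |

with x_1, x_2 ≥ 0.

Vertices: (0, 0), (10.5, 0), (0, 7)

Evaluate the objective at each vertex of the feasible region:
  z(0, 0) = 0
  z(10.5, 0) = -94.5  ←
  z(0, 7) = -7
The minimum is at x_1 = 10.5, x_2 = 0.

(10.5, 0)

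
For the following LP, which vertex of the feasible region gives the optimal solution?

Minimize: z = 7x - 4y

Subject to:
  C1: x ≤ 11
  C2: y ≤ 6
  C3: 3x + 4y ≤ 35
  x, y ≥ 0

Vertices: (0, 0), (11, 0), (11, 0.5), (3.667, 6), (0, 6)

Evaluate the objective at each vertex of the feasible region:
  z(0, 0) = 0
  z(11, 0) = 77
  z(11, 0.5) = 75
  z(3.667, 6) = 1.667
  z(0, 6) = -24  ←
The minimum is at x = 0, y = 6.

(0, 6)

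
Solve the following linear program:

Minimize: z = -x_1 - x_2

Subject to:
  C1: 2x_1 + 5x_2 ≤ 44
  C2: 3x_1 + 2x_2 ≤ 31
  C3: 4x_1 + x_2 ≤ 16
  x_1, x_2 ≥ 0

Evaluate the objective at each vertex of the feasible region:
  z(0, 0) = 0
  z(4, 0) = -4
  z(2, 8) = -10  ←
  z(0, 8.8) = -8.8
The minimum is at x_1 = 2, x_2 = 8.

x_1 = 2, x_2 = 8, z = -10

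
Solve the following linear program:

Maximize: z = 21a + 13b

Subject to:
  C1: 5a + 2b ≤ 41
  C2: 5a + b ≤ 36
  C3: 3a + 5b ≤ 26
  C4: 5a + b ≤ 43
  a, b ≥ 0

Evaluate the objective at each vertex of the feasible region:
  z(0, 0) = 0
  z(7.2, 0) = 151.2
  z(7, 1) = 160  ←
  z(0, 5.2) = 67.6
The maximum is at a = 7, b = 1.

a = 7, b = 1, z = 160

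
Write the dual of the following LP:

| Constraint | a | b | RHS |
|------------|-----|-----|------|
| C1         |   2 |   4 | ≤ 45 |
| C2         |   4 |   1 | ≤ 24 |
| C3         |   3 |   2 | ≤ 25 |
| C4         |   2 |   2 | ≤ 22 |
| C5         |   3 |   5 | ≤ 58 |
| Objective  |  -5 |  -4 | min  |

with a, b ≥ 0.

Primal min cᵀx s.t. Ax ≤ b, x ≥ 0  →  Dual max −bᵀy s.t. Aᵀy ≥ −c, y ≥ 0.

Maximize: z = -45y1 - 24y2 - 25y3 - 22y4 - 58y5

Subject to:
  2y1 + 4y2 + 3y3 + 2y4 + 3y5 ≥ 5
  4y1 + y2 + 2y3 + 2y4 + 5y5 ≥ 4
  y1, y2, y3, y4, y5 ≥ 0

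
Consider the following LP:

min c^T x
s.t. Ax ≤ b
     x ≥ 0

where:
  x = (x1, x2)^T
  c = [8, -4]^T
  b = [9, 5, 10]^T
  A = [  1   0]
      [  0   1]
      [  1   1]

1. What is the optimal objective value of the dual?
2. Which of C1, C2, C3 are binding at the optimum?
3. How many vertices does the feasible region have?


1. -20
2. C2
3. 5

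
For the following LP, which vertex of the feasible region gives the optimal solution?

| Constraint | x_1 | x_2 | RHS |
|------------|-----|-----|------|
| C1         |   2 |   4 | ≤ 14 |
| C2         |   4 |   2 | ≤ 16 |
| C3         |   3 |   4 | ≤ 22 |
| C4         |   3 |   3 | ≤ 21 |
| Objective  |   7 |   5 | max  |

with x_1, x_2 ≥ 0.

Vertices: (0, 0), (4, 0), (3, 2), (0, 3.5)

Evaluate the objective at each vertex of the feasible region:
  z(0, 0) = 0
  z(4, 0) = 28
  z(3, 2) = 31  ←
  z(0, 3.5) = 17.5
The maximum is at x_1 = 3, x_2 = 2.

(3, 2)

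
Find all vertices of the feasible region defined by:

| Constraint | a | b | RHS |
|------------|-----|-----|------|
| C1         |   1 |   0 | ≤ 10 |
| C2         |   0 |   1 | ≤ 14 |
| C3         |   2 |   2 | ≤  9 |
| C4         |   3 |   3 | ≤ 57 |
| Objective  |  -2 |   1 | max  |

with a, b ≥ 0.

(0, 0), (4.5, 0), (0, 4.5)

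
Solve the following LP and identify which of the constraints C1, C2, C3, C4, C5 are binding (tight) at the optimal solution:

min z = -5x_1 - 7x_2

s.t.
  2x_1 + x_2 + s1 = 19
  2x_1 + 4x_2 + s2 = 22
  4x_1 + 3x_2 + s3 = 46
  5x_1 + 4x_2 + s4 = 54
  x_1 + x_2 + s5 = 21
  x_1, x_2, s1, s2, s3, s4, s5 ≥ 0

At x_1 = 9, x_2 = 1, compute slack b - a·x for each constraint:
  C1: 19 − 19 = 0  (binding)
  C2: 22 − 22 = 0  (binding)
  C3: 46 − 39 = 7  (slack)
  C4: 54 − 49 = 5  (slack)
  C5: 21 − 10 = 11  (slack)

Optimal: x_1 = 9, x_2 = 1
Binding: C1, C2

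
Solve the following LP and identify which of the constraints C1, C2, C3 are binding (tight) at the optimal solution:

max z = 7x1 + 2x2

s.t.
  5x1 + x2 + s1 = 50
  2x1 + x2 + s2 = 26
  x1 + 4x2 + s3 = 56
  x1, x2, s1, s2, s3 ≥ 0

At x1 = 8, x2 = 10, compute slack b - a·x for each constraint:
  C1: 50 − 50 = 0  (binding)
  C2: 26 − 26 = 0  (binding)
  C3: 56 − 48 = 8  (slack)

Optimal: x1 = 8, x2 = 10
Binding: C1, C2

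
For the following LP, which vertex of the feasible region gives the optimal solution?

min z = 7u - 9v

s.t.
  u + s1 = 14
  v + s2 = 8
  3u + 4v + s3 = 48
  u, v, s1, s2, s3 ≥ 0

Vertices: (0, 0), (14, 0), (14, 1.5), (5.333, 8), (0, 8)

Evaluate the objective at each vertex of the feasible region:
  z(0, 0) = 0
  z(14, 0) = 98
  z(14, 1.5) = 84.5
  z(5.333, 8) = -34.67
  z(0, 8) = -72  ←
The minimum is at u = 0, v = 8.

(0, 8)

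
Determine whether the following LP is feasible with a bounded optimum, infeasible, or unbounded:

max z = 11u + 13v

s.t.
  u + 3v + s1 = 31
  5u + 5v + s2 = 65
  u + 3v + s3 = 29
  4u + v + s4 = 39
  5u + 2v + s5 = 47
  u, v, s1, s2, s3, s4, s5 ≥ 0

Feasible with a bounded optimal solution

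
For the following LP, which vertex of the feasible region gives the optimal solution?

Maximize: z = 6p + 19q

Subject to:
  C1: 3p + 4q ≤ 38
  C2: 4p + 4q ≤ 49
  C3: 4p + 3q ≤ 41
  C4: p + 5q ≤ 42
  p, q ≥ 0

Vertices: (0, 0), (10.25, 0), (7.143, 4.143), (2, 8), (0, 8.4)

Evaluate the objective at each vertex of the feasible region:
  z(0, 0) = 0
  z(10.25, 0) = 61.5
  z(7.143, 4.143) = 121.6
  z(2, 8) = 164  ←
  z(0, 8.4) = 159.6
The maximum is at p = 2, q = 8.

(2, 8)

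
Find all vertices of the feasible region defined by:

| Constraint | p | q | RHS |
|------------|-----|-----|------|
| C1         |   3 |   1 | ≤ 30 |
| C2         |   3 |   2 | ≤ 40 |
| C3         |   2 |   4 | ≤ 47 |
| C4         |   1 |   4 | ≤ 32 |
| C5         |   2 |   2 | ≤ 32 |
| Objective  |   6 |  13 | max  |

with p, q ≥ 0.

(0, 0), (10, 0), (8, 6), (0, 8)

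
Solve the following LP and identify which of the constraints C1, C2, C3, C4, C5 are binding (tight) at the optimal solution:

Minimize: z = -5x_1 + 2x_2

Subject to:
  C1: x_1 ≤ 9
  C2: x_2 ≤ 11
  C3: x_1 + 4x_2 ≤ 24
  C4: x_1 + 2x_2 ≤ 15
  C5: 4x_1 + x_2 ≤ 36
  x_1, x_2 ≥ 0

At x_1 = 9, x_2 = 0, compute slack b - a·x for each constraint:
  C1: 9 − 9 = 0  (binding)
  C2: 11 − 0 = 11  (slack)
  C3: 24 − 9 = 15  (slack)
  C4: 15 − 9 = 6  (slack)
  C5: 36 − 36 = 0  (binding)

Optimal: x_1 = 9, x_2 = 0
Binding: C1, C5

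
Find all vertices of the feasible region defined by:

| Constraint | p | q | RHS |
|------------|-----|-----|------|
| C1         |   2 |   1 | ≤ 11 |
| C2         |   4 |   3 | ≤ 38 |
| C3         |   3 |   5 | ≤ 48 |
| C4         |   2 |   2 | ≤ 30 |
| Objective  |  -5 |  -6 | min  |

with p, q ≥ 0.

(0, 0), (5.5, 0), (1, 9), (0, 9.6)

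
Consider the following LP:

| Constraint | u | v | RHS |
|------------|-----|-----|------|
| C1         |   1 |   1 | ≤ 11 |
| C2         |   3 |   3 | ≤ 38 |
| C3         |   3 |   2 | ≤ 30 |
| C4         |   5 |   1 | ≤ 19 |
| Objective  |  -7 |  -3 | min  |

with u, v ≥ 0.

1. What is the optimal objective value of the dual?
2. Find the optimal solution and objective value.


1. -41
2. u = 2, v = 9, z = -41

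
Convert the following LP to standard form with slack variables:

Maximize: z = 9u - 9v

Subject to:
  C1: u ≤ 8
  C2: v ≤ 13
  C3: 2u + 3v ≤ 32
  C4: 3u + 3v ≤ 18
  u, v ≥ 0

max z = 9u - 9v

s.t.
  u + s1 = 8
  v + s2 = 13
  2u + 3v + s3 = 32
  3u + 3v + s4 = 18
  u, v, s1, s2, s3, s4 ≥ 0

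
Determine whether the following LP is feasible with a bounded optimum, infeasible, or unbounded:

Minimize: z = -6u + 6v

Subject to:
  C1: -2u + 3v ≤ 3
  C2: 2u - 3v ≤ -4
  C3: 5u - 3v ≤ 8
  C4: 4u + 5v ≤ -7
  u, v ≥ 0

Infeasible (no feasible solution exists)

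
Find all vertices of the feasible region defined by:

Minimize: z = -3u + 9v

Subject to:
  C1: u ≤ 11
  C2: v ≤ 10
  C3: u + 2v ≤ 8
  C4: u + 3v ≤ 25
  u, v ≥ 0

(0, 0), (8, 0), (0, 4)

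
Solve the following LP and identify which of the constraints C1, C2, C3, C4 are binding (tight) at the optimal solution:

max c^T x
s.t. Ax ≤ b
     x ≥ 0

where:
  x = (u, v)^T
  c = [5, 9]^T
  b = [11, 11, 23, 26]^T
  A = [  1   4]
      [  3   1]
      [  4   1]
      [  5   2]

At u = 3, v = 2, compute slack b - a·x for each constraint:
  C1: 11 − 11 = 0  (binding)
  C2: 11 − 11 = 0  (binding)
  C3: 23 − 14 = 9  (slack)
  C4: 26 − 19 = 7  (slack)

Optimal: u = 3, v = 2
Binding: C1, C2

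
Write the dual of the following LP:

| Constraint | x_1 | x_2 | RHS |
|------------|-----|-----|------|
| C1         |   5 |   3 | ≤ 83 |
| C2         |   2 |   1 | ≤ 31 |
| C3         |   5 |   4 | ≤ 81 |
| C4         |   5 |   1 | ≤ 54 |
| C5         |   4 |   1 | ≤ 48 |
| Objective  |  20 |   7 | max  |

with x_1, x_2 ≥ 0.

Primal max cᵀx s.t. Ax ≤ b, x ≥ 0  →  Dual min bᵀy s.t. Aᵀy ≥ c, y ≥ 0.

Minimize: z = 83y1 + 31y2 + 81y3 + 54y4 + 48y5

Subject to:
  5y1 + 2y2 + 5y3 + 5y4 + 4y5 ≥ 20
  3y1 + y2 + 4y3 + y4 + y5 ≥ 7
  y1, y2, y3, y4, y5 ≥ 0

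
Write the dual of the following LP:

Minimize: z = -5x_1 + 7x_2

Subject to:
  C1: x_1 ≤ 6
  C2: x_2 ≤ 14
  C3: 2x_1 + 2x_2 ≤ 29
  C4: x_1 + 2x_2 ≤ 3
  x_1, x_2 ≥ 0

Primal min cᵀx s.t. Ax ≤ b, x ≥ 0  →  Dual max −bᵀy s.t. Aᵀy ≥ −c, y ≥ 0.

Maximize: z = -6y1 - 14y2 - 29y3 - 3y4

Subject to:
  y1 + 2y3 + y4 ≥ 5
  y2 + 2y3 + 2y4 ≥ -7
  y1, y2, y3, y4 ≥ 0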